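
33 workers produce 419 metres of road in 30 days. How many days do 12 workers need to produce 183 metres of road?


Days ∝ work / workers, so d₂ = d₁ × (m₁/m₂) × (w₂/w₁)
Workers factor (inverse): 33/12 = 2.7500
Work factor (direct): 183/419 ≈ 0.4368
d₂ = 30 × 33/12 × 183/419 = (30 × 33 × 183) / (12 × 419) = 181170/5028
≈ 36.03 days

36.03 days


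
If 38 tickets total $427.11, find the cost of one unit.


Unit rate = total / quantity
= 427.11 / 38
= $11.24 per unit

$11.24 per unit


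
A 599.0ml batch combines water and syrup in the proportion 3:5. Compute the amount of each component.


Total parts = 3 + 5 = 8
water: 599.0 × 3/8 = 224.6ml
syrup: 599.0 × 5/8 = 374.4ml
= 224.6ml and 374.4ml

224.6ml and 374.4ml


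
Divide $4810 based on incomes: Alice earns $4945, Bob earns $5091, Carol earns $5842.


Total income = 4945 + 5091 + 5842 = $15878
Alice: $4810 × 4945/15878 = $1498.01
Bob: $4810 × 5091/15878 = $1542.24
Carol: $4810 × 5842/15878 = $1769.75
= Alice: $1498.01, Bob: $1542.24, Carol: $1769.75

Alice: $1498.01, Bob: $1542.24, Carol: $1769.75


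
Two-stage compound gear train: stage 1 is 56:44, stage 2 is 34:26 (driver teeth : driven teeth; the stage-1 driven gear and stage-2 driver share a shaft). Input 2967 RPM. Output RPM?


Stage 1: RPM_B = RPM_A × t_A/t_B = 2967 × 56/44 = 166152/44 ≈ 3776.18
B and C share a shaft → RPM_C = RPM_B
Stage 2: RPM_D = RPM_C × t_C/t_D = RPM_A × (t_A×t_C)/(t_B×t_D)
Overall ratio = (56×34)/(44×26) = 1904/1144
RPM_D = 2967 × 1904/1144 = 5649168/1144
≈ 4938.08 RPM

4938.08 RPM


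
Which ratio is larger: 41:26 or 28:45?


41/26 = 1.5769
28/45 = 0.6222
1.5769 > 0.6222, so 41:26 is greater
= 41:26

41:26


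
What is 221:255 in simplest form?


GCD(221, 255) = 17
221/17 : 255/17
= 13:15

13:15


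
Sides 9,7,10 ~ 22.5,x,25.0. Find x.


Scale factor = 22.5/9 = 2.5
Missing side = 7 × 2.5
= 17.5

17.5


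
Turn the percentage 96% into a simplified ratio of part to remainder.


96% means 96 parts out of 100; remainder = 4
Part : remainder = 96:4
GCD = 4
= 24:1

24:1


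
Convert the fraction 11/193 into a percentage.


Percentage = (part / whole) × 100
= (11 / 193) × 100
≈ 5.70%

5.70%


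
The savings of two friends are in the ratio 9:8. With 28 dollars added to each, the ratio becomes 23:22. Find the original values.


Let A = 9k, B = 8k.
(9k + 28) / (8k + 28) = 23/22
Cross-multiply: 22(9k + 28) = 23(8k + 28)
198k + 616 = 184k + 644
198k - 184k = 644 - 616
14k = 28
k = 28/14 = 2
A = 9×2 = 18, B = 8×2 = 16
= A = 18, B = 16

A = 18, B = 16


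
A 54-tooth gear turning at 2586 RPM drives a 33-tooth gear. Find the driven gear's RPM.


Gear ratio = 54:33 = 18:11
RPM_B = RPM_A × (teeth_A / teeth_B)
= 2586 × (54/33)
= 4231.6 RPM

4231.6 RPM


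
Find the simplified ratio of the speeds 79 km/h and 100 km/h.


Ratio = 79:100
GCD = 1
Simplified = 79:100
Time ratio (same distance) = 100:79
Speed ratio = 79:100

79:100


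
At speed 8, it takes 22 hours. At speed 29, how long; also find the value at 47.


Inverse proportion: x × y = constant
k = 8 × 22 = 176
At x=29: k/29 = 6.07
At x=47: k/47 = 3.74
= 6.07 and 3.74

6.07 and 3.74


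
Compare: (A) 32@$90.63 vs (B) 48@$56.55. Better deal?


Deal A: $90.63/32 = $2.8322/unit
Deal B: $56.55/48 = $1.1781/unit
B is cheaper per unit
= Deal B

Deal B


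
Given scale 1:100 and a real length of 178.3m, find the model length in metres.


Model size = real / scale
= 178.3 / 100
= 1.7830 m

1.7830 m


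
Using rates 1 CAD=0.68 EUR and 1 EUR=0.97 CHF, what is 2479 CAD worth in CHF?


Step 1: 2479 CAD × 0.68 = 1685.72 EUR
Step 2: 1685.72 EUR × 0.97 = 1635.15 CHF
Implied rate CAD→CHF = 0.68 × 0.97 = 0.6596
= 1635.15 CHF

1635.15 CHF


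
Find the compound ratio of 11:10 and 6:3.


Compound ratio = (11×6) : (10×3)
= 66:30
GCD = 6
= 11:5

11:5


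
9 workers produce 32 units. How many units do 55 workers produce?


Direct proportion: y/x = constant
k = 32/9 ≈ 3.5556
y₂ = k × 55 = 32 × 55 / 9 = 1760/9
≈ 195.56

195.56


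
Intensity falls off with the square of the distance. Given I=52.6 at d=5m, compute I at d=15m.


I₁d₁² = I₂d₂²
I₂ = I₁ × (d₁/d₂)²
= 52.6 × (5/15)²
= 52.6 × 25/225
= 1315/225
≈ 5.8444

5.8444


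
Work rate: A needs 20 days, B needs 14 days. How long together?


Rate of A = 1/20 per day
Rate of B = 1/14 per day
Combined rate = 1/20 + 1/14 = 34/280 ≈ 0.1214 per day
Days = 1 / combined rate = 280/34
≈ 8.24 days

8.24 days


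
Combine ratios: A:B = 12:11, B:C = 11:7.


Match B: multiply A:B by 11 → 132:121
Multiply B:C by 11 → 121:77
Combined: 132:121:77
GCD = 11
= 12:11:7

12:11:7


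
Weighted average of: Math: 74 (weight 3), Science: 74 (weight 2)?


Numerator = 74×3 + 74×2
= 222 + 148
= 370
Total weight = 5
Weighted avg = 370/5
= 74.00

74.00


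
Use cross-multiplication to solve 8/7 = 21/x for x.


Cross multiply: 8 × x = 7 × 21
8x = 147
x = 147 / 8
= 18.38

18.38


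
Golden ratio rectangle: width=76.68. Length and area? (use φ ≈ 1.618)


φ = (1 + √5) / 2 ≈ 1.618
Length = width × φ = 76.68 × 1.618 = 124.06824
≈ 124.07
Area = width × length = 76.68 × 124.06824 = 9513.5526432 ≈ 9513.55
= Length: 124.07, Area: 9513.55

Length: 124.07, Area: 9513.55


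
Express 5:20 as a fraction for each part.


Total parts = 5 + 20 = 25
First part: 5/25 = 1/5
Second part: 20/25 = 4/5
= 1/5 and 4/5

1/5 and 4/5


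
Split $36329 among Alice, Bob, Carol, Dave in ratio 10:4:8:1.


Total parts = 10 + 4 + 8 + 1 = 23
Alice: 36329 × 10/23 = 15795.22
Bob: 36329 × 4/23 = 6318.09
Carol: 36329 × 8/23 = 12636.17
Dave: 36329 × 1/23 = 1579.52
= Alice: $15795.22, Bob: $6318.09, Carol: $12636.17, Dave: $1579.52

Alice: $15795.22, Bob: $6318.09, Carol: $12636.17, Dave: $1579.52


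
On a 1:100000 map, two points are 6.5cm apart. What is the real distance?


Real distance = map distance × scale
= 6.5cm × 100000
= 650000 cm = 6500.0 m
= 6.500 km

6.500 km


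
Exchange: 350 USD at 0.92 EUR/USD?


Amount × rate = 350 × 0.92
= 322.00 EUR

322.00 EUR


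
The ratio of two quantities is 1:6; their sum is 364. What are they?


Let A = 1k, B = 6k.
1k + 6k = 364
7k = 364 → k = 364/7 = 52
A = 1×52 = 52, B = 6×52 = 312
= A = 52, B = 312

A = 52, B = 312


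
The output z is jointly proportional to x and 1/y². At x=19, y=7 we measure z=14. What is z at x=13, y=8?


z = k·x/y²
Solve for k using the known point: k = z·y²/x = 14×49/19 = 686/19 ≈ 36.1053
Now evaluate at x=13, y=8:
z = k × 13 / 64 = (686 × 13) / (19 × 64) = 8918/1216
≈ 7.3339

7.3339


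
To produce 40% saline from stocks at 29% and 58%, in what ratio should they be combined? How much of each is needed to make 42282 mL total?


Let x parts of 29% mix with y parts of 58%.
29x + 58y = 40(x + y)
29x + 58y = 40x + 40y
x(29 - 40) = y(40 - 58)
x/y = (58 - 40)/(40 - 29) = 18/11
Simplify: 18:11
Total parts = 29; one part = 42282/29 = 1458.00 mL
29% solution: 18×1458.00 = 26244.00 mL
58% solution: 11×1458.00 = 16038.00 mL
= ratio 18:11; 26244.00 mL and 16038.00 mL

ratio 18:11; 26244.00 mL and 16038.00 mL


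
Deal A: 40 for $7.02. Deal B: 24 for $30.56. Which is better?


Deal A: $7.02/40 = $0.1755/unit
Deal B: $30.56/24 = $1.2733/unit
A is cheaper per unit
= Deal A

Deal A


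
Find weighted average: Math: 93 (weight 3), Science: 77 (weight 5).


Numerator = 93×3 + 77×5
= 279 + 385
= 664
Total weight = 8
Weighted avg = 664/8
= 83.00

83.00


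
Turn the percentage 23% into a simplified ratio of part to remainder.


23% means 23 parts out of 100; remainder = 77
Part : remainder = 23:77
GCD = 1
= 23:77

23:77


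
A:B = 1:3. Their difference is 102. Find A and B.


Let A = 1k, B = 3k.
3k - 1k = 102
2k = 102 → k = 102/2 = 51
A = 1×51 = 51, B = 3×51 = 153
= A = 51, B = 153

A = 51, B = 153


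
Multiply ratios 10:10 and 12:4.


Compound ratio = (10×12) : (10×4)
= 120:40
GCD = 40
= 3:1

3:1


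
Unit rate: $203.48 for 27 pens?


Unit rate = total / quantity
= 203.48 / 27
= $7.54 per unit

$7.54 per unit


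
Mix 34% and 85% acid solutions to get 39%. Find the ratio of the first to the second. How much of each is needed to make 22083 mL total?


Let x parts of 34% mix with y parts of 85%.
34x + 85y = 39(x + y)
34x + 85y = 39x + 39y
x(34 - 39) = y(39 - 85)
x/y = (85 - 39)/(39 - 34) = 46/5
Simplify: 46:5
Total parts = 51; one part = 22083/51 = 433.00 mL
34% solution: 46×433.00 = 19918.00 mL
85% solution: 5×433.00 = 2165.00 mL
= ratio 46:5; 19918.00 mL and 2165.00 mL

ratio 46:5; 19918.00 mL and 2165.00 mL


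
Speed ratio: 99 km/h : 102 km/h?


Ratio = 99:102
GCD = 3
Simplified = 33:34
Time ratio (same distance) = 34:33
Speed ratio = 33:34

33:34


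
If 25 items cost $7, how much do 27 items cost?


Direct proportion: y/x = constant
k = 7/25 = 0.2800
y₂ = k × 27 = 7 × 27 / 25 = 189/25
= 7.56

7.56


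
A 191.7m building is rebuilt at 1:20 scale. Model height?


Model size = real / scale
= 191.7 / 20
= 9.5850 m

9.5850 m


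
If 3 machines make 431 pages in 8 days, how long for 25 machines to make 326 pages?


Days ∝ work / workers, so d₂ = d₁ × (m₁/m₂) × (w₂/w₁)
Workers factor (inverse): 3/25 = 0.1200
Work factor (direct): 326/431 ≈ 0.7564
d₂ = 8 × 3/25 × 326/431 = (8 × 3 × 326) / (25 × 431) = 7824/10775
≈ 0.73 days

0.73 days


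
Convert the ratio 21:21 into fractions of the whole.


Total parts = 21 + 21 = 42
First part: 21/42 = 1/2
Second part: 21/42 = 1/2
= 1/2 and 1/2

1/2 and 1/2


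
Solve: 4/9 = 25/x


Cross multiply: 4 × x = 9 × 25
4x = 225
x = 225 / 4
= 56.25

56.25


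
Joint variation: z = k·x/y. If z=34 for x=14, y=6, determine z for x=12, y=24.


z = k·x/y
Solve for k using the known point: k = z·y/x = 34×6/14 = 204/14 ≈ 14.5714
Now evaluate at x=12, y=24:
z = k × 12 / 24 = (204 × 12) / (14 × 24) = 2448/336
≈ 7.2857

7.2857


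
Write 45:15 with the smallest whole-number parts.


GCD(45, 15) = 15
45/15 : 15/15
= 3:1

3:1


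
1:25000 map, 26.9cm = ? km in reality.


Real distance = map distance × scale
= 26.9cm × 25000
= 672500 cm = 6725.0 m
= 6.725 km

6.725 km


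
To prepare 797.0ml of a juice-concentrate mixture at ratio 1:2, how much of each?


Total parts = 1 + 2 = 3
juice: 797.0 × 1/3 = 265.7ml
concentrate: 797.0 × 2/3 = 531.3ml
= 265.7ml and 531.3ml

265.7ml and 531.3ml


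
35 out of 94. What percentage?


Percentage = (part / whole) × 100
= (35 / 94) × 100
≈ 37.23%

37.23%


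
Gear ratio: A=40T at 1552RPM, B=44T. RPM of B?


Gear ratio = 40:44 = 10:11
RPM_B = RPM_A × (teeth_A / teeth_B)
= 1552 × (40/44)
= 1410.9 RPM

1410.9 RPM


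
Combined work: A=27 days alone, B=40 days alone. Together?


Rate of A = 1/27 per day
Rate of B = 1/40 per day
Combined rate = 1/27 + 1/40 = 67/1080 ≈ 0.0620 per day
Days = 1 / combined rate = 1080/67
≈ 16.12 days

16.12 days


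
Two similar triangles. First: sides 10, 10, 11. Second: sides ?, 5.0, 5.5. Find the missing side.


Scale factor = 5.0/10 = 0.5
Missing side = 10 × 0.5
= 5.0

5.0


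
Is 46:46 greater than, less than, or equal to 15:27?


46/46 = 1.0000
15/27 = 0.5556
1.0000 > 0.5556, so 46:46 is greater
= greater than

greater than


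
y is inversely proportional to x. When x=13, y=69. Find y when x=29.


Inverse proportion: x × y = constant
k = 13 × 69 = 897
y₂ = k / 29 = 897 / 29
= 30.93

30.93


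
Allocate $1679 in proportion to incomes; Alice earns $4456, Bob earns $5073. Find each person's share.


Total income = 4456 + 5073 = $9529
Alice: $1679 × 4456/9529 = $785.14
Bob: $1679 × 5073/9529 = $893.86
= Alice: $785.14, Bob: $893.86

Alice: $785.14, Bob: $893.86


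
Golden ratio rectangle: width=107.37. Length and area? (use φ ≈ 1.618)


φ = (1 + √5) / 2 ≈ 1.618
Length = width × φ = 107.37 × 1.618 = 173.72466
≈ 173.72
Area = width × length = 107.37 × 173.72466 = 18652.8167442 ≈ 18652.82
= Length: 173.72, Area: 18652.82

Length: 173.72, Area: 18652.82


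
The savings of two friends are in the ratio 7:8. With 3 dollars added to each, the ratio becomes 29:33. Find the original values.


Let A = 7k, B = 8k.
(7k + 3) / (8k + 3) = 29/33
Cross-multiply: 33(7k + 3) = 29(8k + 3)
231k + 99 = 232k + 87
231k - 232k = 87 - 99
-1k = -12
k = -12/-1 = 12
A = 7×12 = 84, B = 8×12 = 96
= A = 84, B = 96

A = 84, B = 96


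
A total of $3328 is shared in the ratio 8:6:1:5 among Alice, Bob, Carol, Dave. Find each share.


Total parts = 8 + 6 + 1 + 5 = 20
Alice: 3328 × 8/20 = 1331.20
Bob: 3328 × 6/20 = 998.40
Carol: 3328 × 1/20 = 166.40
Dave: 3328 × 5/20 = 832.00
= Alice: $1331.20, Bob: $998.40, Carol: $166.40, Dave: $832.00

Alice: $1331.20, Bob: $998.40, Carol: $166.40, Dave: $832.00


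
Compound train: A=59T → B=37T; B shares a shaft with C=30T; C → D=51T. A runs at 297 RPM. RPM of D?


Stage 1: RPM_B = RPM_A × t_A/t_B = 297 × 59/37 = 17523/37 ≈ 473.59
B and C share a shaft → RPM_C = RPM_B
Stage 2: RPM_D = RPM_C × t_C/t_D = RPM_A × (t_A×t_C)/(t_B×t_D)
Overall ratio = (59×30)/(37×51) = 1770/1887
RPM_D = 297 × 1770/1887 = 525690/1887
≈ 278.59 RPM

278.59 RPM


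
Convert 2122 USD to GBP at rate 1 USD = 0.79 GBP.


Amount × rate = 2122 × 0.79
= 1676.38 GBP

1676.38 GBP


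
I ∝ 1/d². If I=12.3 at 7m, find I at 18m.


I₁d₁² = I₂d₂²
I₂ = I₁ × (d₁/d₂)²
= 12.3 × (7/18)²
= 12.3 × 49/324
= 602.7/324
≈ 1.8602

1.8602


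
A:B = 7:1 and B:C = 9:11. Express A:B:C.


Match B: multiply A:B by 9 → 63:9
Multiply B:C by 1 → 9:11
Combined: 63:9:11
GCD = 1
= 63:9:11

63:9:11


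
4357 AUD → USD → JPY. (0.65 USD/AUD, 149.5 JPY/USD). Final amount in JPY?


Step 1: 4357 AUD × 0.65 = 2832.05 USD
Step 2: 2832.05 USD × 149.5 = 423391.48 JPY
Implied rate AUD→JPY = 0.65 × 149.5 = 97.1750
= 423391.48 JPY

423391.48 JPY


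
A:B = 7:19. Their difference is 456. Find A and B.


Let A = 7k, B = 19k.
19k - 7k = 456
12k = 456 → k = 456/12 = 38
A = 7×38 = 266, B = 19×38 = 722
= A = 266, B = 722

A = 266, B = 722


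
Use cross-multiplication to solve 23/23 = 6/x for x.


Cross multiply: 23 × x = 23 × 6
23x = 138
x = 138 / 23
= 6.00

6.00


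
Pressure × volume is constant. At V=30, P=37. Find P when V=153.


Inverse proportion: x × y = constant
k = 30 × 37 = 1110
y₂ = k / 153 = 1110 / 153
= 7.25

7.25


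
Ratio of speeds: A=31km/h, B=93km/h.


Ratio = 31:93
GCD = 31
Simplified = 1:3
Time ratio (same distance) = 3:1
Speed ratio = 1:3

1:3


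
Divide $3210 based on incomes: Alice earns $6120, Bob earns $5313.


Total income = 6120 + 5313 = $11433
Alice: $3210 × 6120/11433 = $1718.29
Bob: $3210 × 5313/11433 = $1491.71
= Alice: $1718.29, Bob: $1491.71

Alice: $1718.29, Bob: $1491.71


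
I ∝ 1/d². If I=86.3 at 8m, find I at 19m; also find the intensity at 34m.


I₁d₁² = I₂d₂²
I at 19m = 86.3 × (8/19)² = 86.3 × 64/361 = 5523.2/361 ≈ 15.2997
I at 34m = 86.3 × (8/34)² = 86.3 × 64/1156 = 5523.2/1156 ≈ 4.7779
= 15.2997 and 4.7779

15.2997 and 4.7779


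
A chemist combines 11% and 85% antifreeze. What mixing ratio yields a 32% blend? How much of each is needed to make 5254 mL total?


Let x parts of 11% mix with y parts of 85%.
11x + 85y = 32(x + y)
11x + 85y = 32x + 32y
x(11 - 32) = y(32 - 85)
x/y = (85 - 32)/(32 - 11) = 53/21
Simplify: 53:21
Total parts = 74; one part = 5254/74 = 71.00 mL
11% solution: 53×71.00 = 3763.00 mL
85% solution: 21×71.00 = 1491.00 mL
= ratio 53:21; 3763.00 mL and 1491.00 mL

ratio 53:21; 3763.00 mL and 1491.00 mL


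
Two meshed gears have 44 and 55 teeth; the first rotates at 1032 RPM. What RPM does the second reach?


Gear ratio = 44:55 = 4:5
RPM_B = RPM_A × (teeth_A / teeth_B)
= 1032 × (44/55)
= 825.6 RPM

825.6 RPM


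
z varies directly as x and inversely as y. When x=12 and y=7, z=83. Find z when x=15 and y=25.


z = k·x/y
Solve for k using the known point: k = z·y/x = 83×7/12 = 581/12 ≈ 48.4167
Now evaluate at x=15, y=25:
z = k × 15 / 25 = (581 × 15) / (12 × 25) = 8715/300
= 29.0500

29.0500


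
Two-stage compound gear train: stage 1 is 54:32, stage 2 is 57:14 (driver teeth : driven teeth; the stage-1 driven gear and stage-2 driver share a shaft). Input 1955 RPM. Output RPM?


Stage 1: RPM_B = RPM_A × t_A/t_B = 1955 × 54/32 = 105570/32 ≈ 3299.06
B and C share a shaft → RPM_C = RPM_B
Stage 2: RPM_D = RPM_C × t_C/t_D = RPM_A × (t_A×t_C)/(t_B×t_D)
Overall ratio = (54×57)/(32×14) = 3078/448
RPM_D = 1955 × 3078/448 = 6017490/448
≈ 13431.90 RPM

13431.90 RPM


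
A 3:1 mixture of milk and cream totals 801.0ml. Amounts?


Total parts = 3 + 1 = 4
milk: 801.0 × 3/4 = 600.8ml
cream: 801.0 × 1/4 = 200.3ml
= 600.8ml and 200.3ml

600.8ml and 200.3ml


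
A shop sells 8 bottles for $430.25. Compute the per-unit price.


Unit rate = total / quantity
= 430.25 / 8
= $53.78 per unit

$53.78 per unit


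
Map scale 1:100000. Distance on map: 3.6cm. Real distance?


Real distance = map distance × scale
= 3.6cm × 100000
= 360000 cm = 3600.0 m
= 3.600 km

3.600 km


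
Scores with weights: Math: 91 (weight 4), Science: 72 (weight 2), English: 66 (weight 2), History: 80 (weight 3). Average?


Numerator = 91×4 + 72×2 + 66×2 + 80×3
= 364 + 144 + 132 + 240
= 880
Total weight = 11
Weighted avg = 880/11
= 80.00

80.00


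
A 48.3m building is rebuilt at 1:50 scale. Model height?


Model size = real / scale
= 48.3 / 50
= 0.9660 m

0.9660 m


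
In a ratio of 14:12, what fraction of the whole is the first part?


Total parts = 14 + 12 = 26
First part: 14/26 = 7/13
= 7/13

7/13


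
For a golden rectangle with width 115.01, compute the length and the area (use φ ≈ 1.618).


φ = (1 + √5) / 2 ≈ 1.618
Length = width × φ = 115.01 × 1.618 = 186.08618
≈ 186.09
Area = width × length = 115.01 × 186.08618 = 21401.7715618 ≈ 21401.77
= Length: 186.09, Area: 21401.77

Length: 186.09, Area: 21401.77


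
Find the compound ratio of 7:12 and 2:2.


Compound ratio = (7×2) : (12×2)
= 14:24
GCD = 2
= 7:12

7:12


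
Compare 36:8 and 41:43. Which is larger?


36/8 = 4.5000
41/43 = 0.9535
4.5000 > 0.9535, so 36:8 is greater
= 36:8

36:8


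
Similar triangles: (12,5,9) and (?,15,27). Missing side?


Scale factor = 15/5 = 3
Missing side = 12 × 3
= 36.0

36.0


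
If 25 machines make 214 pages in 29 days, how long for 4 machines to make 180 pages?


Days ∝ work / workers, so d₂ = d₁ × (m₁/m₂) × (w₂/w₁)
Workers factor (inverse): 25/4 = 6.2500
Work factor (direct): 180/214 ≈ 0.8411
d₂ = 29 × 25/4 × 180/214 = (29 × 25 × 180) / (4 × 214) = 130500/856
≈ 152.45 days

152.45 days


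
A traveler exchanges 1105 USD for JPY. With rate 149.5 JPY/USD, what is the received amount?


Amount × rate = 1105 × 149.5
= 165197.50 JPY

165197.50 JPY


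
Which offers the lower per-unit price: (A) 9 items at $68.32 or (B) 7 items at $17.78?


Deal A: $68.32/9 = $7.5911/unit
Deal B: $17.78/7 = $2.5400/unit
B is cheaper per unit
= Deal B

Deal B


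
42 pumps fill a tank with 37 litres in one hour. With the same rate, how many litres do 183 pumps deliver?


Direct proportion: y/x = constant
k = 37/42 ≈ 0.8810
y₂ = k × 183 = 37 × 183 / 42 = 6771/42
≈ 161.21

161.21


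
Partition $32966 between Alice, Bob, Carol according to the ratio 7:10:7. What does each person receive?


Total parts = 7 + 10 + 7 = 24
Alice: 32966 × 7/24 = 9615.08
Bob: 32966 × 10/24 = 13735.83
Carol: 32966 × 7/24 = 9615.08
= Alice: $9615.08, Bob: $13735.83, Carol: $9615.08

Alice: $9615.08, Bob: $13735.83, Carol: $9615.08


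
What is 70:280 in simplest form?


GCD(70, 280) = 70
70/70 : 280/70
= 1:4

1:4


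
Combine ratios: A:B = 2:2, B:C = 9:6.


Match B: multiply A:B by 9 → 18:18
Multiply B:C by 2 → 18:12
Combined: 18:18:12
GCD = 6
= 3:3:2

3:3:2


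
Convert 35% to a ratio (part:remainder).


35% means 35 parts out of 100; remainder = 65
Part : remainder = 35:65
GCD = 5
= 7:13

7:13


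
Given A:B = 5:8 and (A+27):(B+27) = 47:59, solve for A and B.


Let A = 5k, B = 8k.
(5k + 27) / (8k + 27) = 47/59
Cross-multiply: 59(5k + 27) = 47(8k + 27)
295k + 1593 = 376k + 1269
295k - 376k = 1269 - 1593
-81k = -324
k = -324/-81 = 4
A = 5×4 = 20, B = 8×4 = 32
= A = 20, B = 32

A = 20, B = 32


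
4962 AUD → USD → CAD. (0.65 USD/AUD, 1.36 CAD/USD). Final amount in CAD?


Step 1: 4962 AUD × 0.65 = 3225.30 USD
Step 2: 3225.30 USD × 1.36 = 4386.41 CAD
Implied rate AUD→CAD = 0.65 × 1.36 = 0.8840
= 4386.41 CAD

4386.41 CAD


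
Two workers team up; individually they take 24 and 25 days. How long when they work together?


Rate of A = 1/24 per day
Rate of B = 1/25 per day
Combined rate = 1/24 + 1/25 = 49/600 ≈ 0.0817 per day
Days = 1 / combined rate = 600/49
≈ 12.24 days

12.24 days


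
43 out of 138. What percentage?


Percentage = (part / whole) × 100
= (43 / 138) × 100
≈ 31.16%

31.16%


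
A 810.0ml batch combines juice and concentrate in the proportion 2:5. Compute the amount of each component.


Total parts = 2 + 5 = 7
juice: 810.0 × 2/7 = 231.4ml
concentrate: 810.0 × 5/7 = 578.6ml
= 231.4ml and 578.6ml

231.4ml and 578.6ml


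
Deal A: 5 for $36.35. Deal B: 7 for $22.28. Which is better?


Deal A: $36.35/5 = $7.2700/unit
Deal B: $22.28/7 = $3.1829/unit
B is cheaper per unit
= Deal B

Deal B


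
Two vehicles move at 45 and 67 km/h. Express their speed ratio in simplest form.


Ratio = 45:67
GCD = 1
Simplified = 45:67
Time ratio (same distance) = 67:45
Speed ratio = 45:67

45:67


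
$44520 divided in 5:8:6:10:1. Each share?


Total parts = 5 + 8 + 6 + 10 + 1 = 30
Part 1: 44520 × 5/30 = 7420.00
Part 2: 44520 × 8/30 = 11872.00
Part 3: 44520 × 6/30 = 8904.00
Part 4: 44520 × 10/30 = 14840.00
Part 5: 44520 × 1/30 = 1484.00
= Part 1: $7420.00, Part 2: $11872.00, Part 3: $8904.00, Part 4: $14840.00, Part 5: $1484.00

Part 1: $7420.00, Part 2: $11872.00, Part 3: $8904.00, Part 4: $14840.00, Part 5: $1484.00


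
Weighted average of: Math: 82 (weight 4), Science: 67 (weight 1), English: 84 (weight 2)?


Numerator = 82×4 + 67×1 + 84×2
= 328 + 67 + 168
= 563
Total weight = 7
Weighted avg = 563/7
= 80.43

80.43


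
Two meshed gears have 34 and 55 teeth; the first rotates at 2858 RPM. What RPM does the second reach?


Gear ratio = 34:55 = 34:55
RPM_B = RPM_A × (teeth_A / teeth_B)
= 2858 × (34/55)
= 1766.8 RPM

1766.8 RPM


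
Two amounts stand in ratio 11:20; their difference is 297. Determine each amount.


Let A = 11k, B = 20k.
20k - 11k = 297
9k = 297 → k = 297/9 = 33
A = 11×33 = 363, B = 20×33 = 660
= A = 363, B = 660

A = 363, B = 660


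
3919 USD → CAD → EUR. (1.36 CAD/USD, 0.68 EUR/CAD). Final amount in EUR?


Step 1: 3919 USD × 1.36 = 5329.84 CAD
Step 2: 5329.84 CAD × 0.68 = 3624.29 EUR
Implied rate USD→EUR = 1.36 × 0.68 = 0.9248
= 3624.29 EUR

3624.29 EUR


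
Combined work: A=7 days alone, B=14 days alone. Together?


Rate of A = 1/7 per day
Rate of B = 1/14 per day
Combined rate = 1/7 + 1/14 = 21/98 ≈ 0.2143 per day
Days = 1 / combined rate = 98/21
≈ 4.67 days

4.67 days


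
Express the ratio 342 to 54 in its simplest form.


GCD(342, 54) = 18
342/18 : 54/18
= 19:3

19:3


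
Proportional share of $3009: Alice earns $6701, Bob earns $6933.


Total income = 6701 + 6933 = $13634
Alice: $3009 × 6701/13634 = $1478.90
Bob: $3009 × 6933/13634 = $1530.10
= Alice: $1478.90, Bob: $1530.10

Alice: $1478.90, Bob: $1530.10


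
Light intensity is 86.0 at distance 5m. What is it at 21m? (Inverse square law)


I₁d₁² = I₂d₂²
I₂ = I₁ × (d₁/d₂)²
= 86.0 × (5/21)²
= 86.0 × 25/441
= 2150/441
≈ 4.8753

4.8753


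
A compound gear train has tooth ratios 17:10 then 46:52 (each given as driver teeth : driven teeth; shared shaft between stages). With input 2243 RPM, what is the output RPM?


Stage 1: RPM_B = RPM_A × t_A/t_B = 2243 × 17/10 = 38131/10 = 3813.10
B and C share a shaft → RPM_C = RPM_B
Stage 2: RPM_D = RPM_C × t_C/t_D = RPM_A × (t_A×t_C)/(t_B×t_D)
Overall ratio = (17×46)/(10×52) = 782/520
RPM_D = 2243 × 782/520 = 1754026/520
≈ 3373.13 RPM

3373.13 RPM


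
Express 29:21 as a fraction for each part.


Total parts = 29 + 21 = 50
First part: 29/50 = 29/50
Second part: 21/50 = 21/50
= 29/50 and 21/50

29/50 and 21/50


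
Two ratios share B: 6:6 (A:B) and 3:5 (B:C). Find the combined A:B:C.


Match B: multiply A:B by 3 → 18:18
Multiply B:C by 6 → 18:30
Combined: 18:18:30
GCD = 6
= 3:3:5

3:3:5


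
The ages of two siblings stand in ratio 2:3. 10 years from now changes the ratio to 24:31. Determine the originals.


Let A = 2k, B = 3k.
(2k + 10) / (3k + 10) = 24/31
Cross-multiply: 31(2k + 10) = 24(3k + 10)
62k + 310 = 72k + 240
62k - 72k = 240 - 310
-10k = -70
k = -70/-10 = 7
A = 2×7 = 14, B = 3×7 = 21
= A = 14, B = 21

A = 14, B = 21


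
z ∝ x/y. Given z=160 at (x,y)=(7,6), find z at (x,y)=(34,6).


z = k·x/y
Solve for k using the known point: k = z·y/x = 160×6/7 = 960/7 ≈ 137.1429
Now evaluate at x=34, y=6:
z = k × 34 / 6 = (960 × 34) / (7 × 6) = 32640/42
≈ 777.1429

777.1429


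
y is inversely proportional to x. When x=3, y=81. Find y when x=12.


Inverse proportion: x × y = constant
k = 3 × 81 = 243
y₂ = k / 12 = 243 / 12
= 20.25

20.25


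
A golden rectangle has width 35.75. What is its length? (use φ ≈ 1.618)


φ = (1 + √5) / 2 ≈ 1.618
Length = width × φ = 35.75 × 1.618 = 57.8435
≈ 57.84

57.84


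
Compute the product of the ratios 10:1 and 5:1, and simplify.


Compound ratio = (10×5) : (1×1)
= 50:1
GCD = 1
= 50:1

50:1


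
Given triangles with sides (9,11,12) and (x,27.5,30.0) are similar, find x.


Scale factor = 27.5/11 = 2.5
Missing side = 9 × 2.5
= 22.5

22.5


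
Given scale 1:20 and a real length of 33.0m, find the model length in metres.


Model size = real / scale
= 33.0 / 20
= 1.6500 m

1.6500 m


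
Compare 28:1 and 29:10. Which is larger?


28/1 = 28.0000
29/10 = 2.9000
28.0000 > 2.9000, so 28:1 is greater
= 28:1

28:1


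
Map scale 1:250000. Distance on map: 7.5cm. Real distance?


Real distance = map distance × scale
= 7.5cm × 250000
= 1875000 cm = 18750.0 m
= 18.750 km

18.750 km


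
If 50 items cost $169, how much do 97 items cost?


Direct proportion: y/x = constant
k = 169/50 = 3.3800
y₂ = k × 97 = 169 × 97 / 50 = 16393/50
= 327.86

327.86


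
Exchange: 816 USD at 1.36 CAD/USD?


Amount × rate = 816 × 1.36
= 1109.76 CAD

1109.76 CAD


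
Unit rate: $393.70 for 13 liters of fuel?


Unit rate = total / quantity
= 393.70 / 13
= $30.28 per unit

$30.28 per unit


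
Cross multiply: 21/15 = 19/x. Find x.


Cross multiply: 21 × x = 15 × 19
21x = 285
x = 285 / 21
= 13.57

13.57


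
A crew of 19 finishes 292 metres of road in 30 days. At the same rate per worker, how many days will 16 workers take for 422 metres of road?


Days ∝ work / workers, so d₂ = d₁ × (m₁/m₂) × (w₂/w₁)
Workers factor (inverse): 19/16 = 1.1875
Work factor (direct): 422/292 ≈ 1.4452
d₂ = 30 × 19/16 × 422/292 = (30 × 19 × 422) / (16 × 292) = 240540/4672
≈ 51.49 days

51.49 days


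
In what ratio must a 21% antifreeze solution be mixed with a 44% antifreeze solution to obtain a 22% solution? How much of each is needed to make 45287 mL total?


Let x parts of 21% mix with y parts of 44%.
21x + 44y = 22(x + y)
21x + 44y = 22x + 22y
x(21 - 22) = y(22 - 44)
x/y = (44 - 22)/(22 - 21) = 22/1
Simplify: 22:1
Total parts = 23; one part = 45287/23 = 1969.00 mL
21% solution: 22×1969.00 = 43318.00 mL
44% solution: 1×1969.00 = 1969.00 mL
= ratio 22:1; 43318.00 mL and 1969.00 mL

ratio 22:1; 43318.00 mL and 1969.00 mL


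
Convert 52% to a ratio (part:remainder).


52% means 52 parts out of 100; remainder = 48
Part : remainder = 52:48
GCD = 4
= 13:12

13:12


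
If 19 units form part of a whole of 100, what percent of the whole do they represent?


Percentage = (part / whole) × 100
= (19 / 100) × 100
= 19.00%

19.00%


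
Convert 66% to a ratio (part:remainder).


66% means 66 parts out of 100; remainder = 34
Part : remainder = 66:34
GCD = 2
= 33:17

33:17


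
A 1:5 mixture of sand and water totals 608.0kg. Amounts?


Total parts = 1 + 5 = 6
sand: 608.0 × 1/6 = 101.3kg
water: 608.0 × 5/6 = 506.7kg
= 101.3kg and 506.7kg

101.3kg and 506.7kg


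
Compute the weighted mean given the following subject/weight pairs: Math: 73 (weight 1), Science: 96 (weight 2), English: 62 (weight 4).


Numerator = 73×1 + 96×2 + 62×4
= 73 + 192 + 248
= 513
Total weight = 7
Weighted avg = 513/7
= 73.29

73.29


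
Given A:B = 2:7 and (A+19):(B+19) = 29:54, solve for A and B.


Let A = 2k, B = 7k.
(2k + 19) / (7k + 19) = 29/54
Cross-multiply: 54(2k + 19) = 29(7k + 19)
108k + 1026 = 203k + 551
108k - 203k = 551 - 1026
-95k = -475
k = -475/-95 = 5
A = 2×5 = 10, B = 7×5 = 35
= A = 10, B = 35

A = 10, B = 35


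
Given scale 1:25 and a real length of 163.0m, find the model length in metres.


Model size = real / scale
= 163.0 / 25
= 6.5200 m

6.5200 m


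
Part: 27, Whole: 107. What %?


Percentage = (part / whole) × 100
= (27 / 107) × 100
≈ 25.23%

25.23%


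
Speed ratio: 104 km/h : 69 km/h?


Ratio = 104:69
GCD = 1
Simplified = 104:69
Time ratio (same distance) = 69:104
Speed ratio = 104:69

104:69


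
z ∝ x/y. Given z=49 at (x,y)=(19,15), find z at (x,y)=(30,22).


z = k·x/y
Solve for k using the known point: k = z·y/x = 49×15/19 = 735/19 ≈ 38.6842
Now evaluate at x=30, y=22:
z = k × 30 / 22 = (735 × 30) / (19 × 22) = 22050/418
≈ 52.7512

52.7512


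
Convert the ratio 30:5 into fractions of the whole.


Total parts = 30 + 5 = 35
First part: 30/35 = 6/7
Second part: 5/35 = 1/7
= 6/7 and 1/7

6/7 and 1/7


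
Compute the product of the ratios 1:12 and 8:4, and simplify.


Compound ratio = (1×8) : (12×4)
= 8:48
GCD = 8
= 1:6

1:6


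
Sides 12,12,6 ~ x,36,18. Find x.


Scale factor = 36/12 = 3
Missing side = 12 × 3
= 36.0

36.0


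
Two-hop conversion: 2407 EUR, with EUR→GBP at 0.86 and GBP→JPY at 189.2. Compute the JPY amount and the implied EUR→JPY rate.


Step 1: 2407 EUR × 0.86 = 2070.02 GBP
Step 2: 2070.02 GBP × 189.2 = 391647.78 JPY
Implied rate EUR→JPY = 0.86 × 189.2 = 162.7120
= 391647.78 JPY; implied rate 162.7120 JPY/EUR

391647.78 JPY; implied rate 162.7120 JPY/EUR


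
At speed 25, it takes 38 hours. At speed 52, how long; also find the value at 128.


Inverse proportion: x × y = constant
k = 25 × 38 = 950
At x=52: k/52 = 18.27
At x=128: k/128 = 7.42
= 18.27 and 7.42

18.27 and 7.42


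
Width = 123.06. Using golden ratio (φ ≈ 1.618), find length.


φ = (1 + √5) / 2 ≈ 1.618
Length = width × φ = 123.06 × 1.618 = 199.11108
≈ 199.11

199.11


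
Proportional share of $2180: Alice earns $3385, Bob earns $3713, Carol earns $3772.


Total income = 3385 + 3713 + 3772 = $10870
Alice: $2180 × 3385/10870 = $678.87
Bob: $2180 × 3713/10870 = $744.65
Carol: $2180 × 3772/10870 = $756.48
= Alice: $678.87, Bob: $744.65, Carol: $756.48

Alice: $678.87, Bob: $744.65, Carol: $756.48


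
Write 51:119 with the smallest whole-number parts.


GCD(51, 119) = 17
51/17 : 119/17
= 3:7

3:7


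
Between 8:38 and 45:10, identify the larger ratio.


8/38 = 0.2105
45/10 = 4.5000
0.2105 < 4.5000, so 8:38 is less
= 45:10

45:10


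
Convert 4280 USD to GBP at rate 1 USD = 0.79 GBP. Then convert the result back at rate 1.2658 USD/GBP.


Amount × rate = 4280 × 0.79 = 3381.20 GBP
Round-trip: 3381.20 × 1.2658 = 4279.92 USD
= 3381.20 GBP, then 4279.92 USD

3381.20 GBP, then 4279.92 USD


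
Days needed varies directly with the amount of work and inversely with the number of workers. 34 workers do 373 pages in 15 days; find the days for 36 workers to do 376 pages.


Days ∝ work / workers, so d₂ = d₁ × (m₁/m₂) × (w₂/w₁)
Workers factor (inverse): 34/36 ≈ 0.9444
Work factor (direct): 376/373 ≈ 1.0080
d₂ = 15 × 34/36 × 376/373 = (15 × 34 × 376) / (36 × 373) = 191760/13428
≈ 14.28 days

14.28 days


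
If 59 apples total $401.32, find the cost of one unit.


Unit rate = total / quantity
= 401.32 / 59
= $6.80 per unit

$6.80 per unit


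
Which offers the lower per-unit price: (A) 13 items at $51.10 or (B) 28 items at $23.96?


Deal A: $51.10/13 = $3.9308/unit
Deal B: $23.96/28 = $0.8557/unit
B is cheaper per unit
= Deal B

Deal B


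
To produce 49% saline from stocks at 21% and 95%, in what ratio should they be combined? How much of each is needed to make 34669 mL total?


Let x parts of 21% mix with y parts of 95%.
21x + 95y = 49(x + y)
21x + 95y = 49x + 49y
x(21 - 49) = y(49 - 95)
x/y = (95 - 49)/(49 - 21) = 46/28
Simplify: 23:14
Total parts = 37; one part = 34669/37 = 937.00 mL
21% solution: 23×937.00 = 21551.00 mL
95% solution: 14×937.00 = 13118.00 mL
= ratio 23:14; 21551.00 mL and 13118.00 mL

ratio 23:14; 21551.00 mL and 13118.00 mL


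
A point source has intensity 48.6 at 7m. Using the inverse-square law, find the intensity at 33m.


I₁d₁² = I₂d₂²
I₂ = I₁ × (d₁/d₂)²
= 48.6 × (7/33)²
= 48.6 × 49/1089
= 2381.4/1089
≈ 2.1868

2.1868


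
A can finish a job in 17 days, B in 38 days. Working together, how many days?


Rate of A = 1/17 per day
Rate of B = 1/38 per day
Combined rate = 1/17 + 1/38 = 55/646 ≈ 0.0851 per day
Days = 1 / combined rate = 646/55
≈ 11.75 days

11.75 days


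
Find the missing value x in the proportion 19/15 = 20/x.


Cross multiply: 19 × x = 15 × 20
19x = 300
x = 300 / 19
= 15.79

15.79


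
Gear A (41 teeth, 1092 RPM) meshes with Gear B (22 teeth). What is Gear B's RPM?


Gear ratio = 41:22 = 41:22
RPM_B = RPM_A × (teeth_A / teeth_B)
= 1092 × (41/22)
= 2035.1 RPM

2035.1 RPM


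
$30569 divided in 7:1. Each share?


Total parts = 7 + 1 = 8
Part 1: 30569 × 7/8 = 26747.88
Part 2: 30569 × 1/8 = 3821.13
= Part 1: $26747.88, Part 2: $3821.13

Part 1: $26747.88, Part 2: $3821.13


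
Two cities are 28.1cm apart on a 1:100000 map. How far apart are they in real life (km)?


Real distance = map distance × scale
= 28.1cm × 100000
= 2810000 cm = 28100.0 m
= 28.100 km

28.100 km


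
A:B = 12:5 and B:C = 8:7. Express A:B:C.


Match B: multiply A:B by 8 → 96:40
Multiply B:C by 5 → 40:35
Combined: 96:40:35
GCD = 1
= 96:40:35

96:40:35


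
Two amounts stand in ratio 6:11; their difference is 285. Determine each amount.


Let A = 6k, B = 11k.
11k - 6k = 285
5k = 285 → k = 285/5 = 57
A = 6×57 = 342, B = 11×57 = 627
= A = 342, B = 627

A = 342, B = 627


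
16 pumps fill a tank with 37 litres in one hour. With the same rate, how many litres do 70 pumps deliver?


Direct proportion: y/x = constant
k = 37/16 = 2.3125
y₂ = k × 70 = 37 × 70 / 16 = 2590/16
≈ 161.88

161.88


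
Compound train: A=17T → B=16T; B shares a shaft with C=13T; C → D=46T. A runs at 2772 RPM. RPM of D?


Stage 1: RPM_B = RPM_A × t_A/t_B = 2772 × 17/16 = 47124/16 = 2945.25
B and C share a shaft → RPM_C = RPM_B
Stage 2: RPM_D = RPM_C × t_C/t_D = RPM_A × (t_A×t_C)/(t_B×t_D)
Overall ratio = (17×13)/(16×46) = 221/736
RPM_D = 2772 × 221/736 = 612612/736
≈ 832.35 RPM

832.35 RPM


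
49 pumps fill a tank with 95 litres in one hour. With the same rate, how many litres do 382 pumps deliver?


Direct proportion: y/x = constant
k = 95/49 ≈ 1.9388
y₂ = k × 382 = 95 × 382 / 49 = 36290/49
≈ 740.61

740.61


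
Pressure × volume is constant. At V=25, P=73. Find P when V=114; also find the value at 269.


Inverse proportion: x × y = constant
k = 25 × 73 = 1825
At x=114: k/114 = 16.01
At x=269: k/269 = 6.78
= 16.01 and 6.78

16.01 and 6.78


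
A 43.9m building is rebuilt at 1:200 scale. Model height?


Model size = real / scale
= 43.9 / 200
= 0.2195 m

0.2195 m


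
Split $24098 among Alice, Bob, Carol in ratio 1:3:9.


Total parts = 1 + 3 + 9 = 13
Alice: 24098 × 1/13 = 1853.69
Bob: 24098 × 3/13 = 5561.08
Carol: 24098 × 9/13 = 16683.23
= Alice: $1853.69, Bob: $5561.08, Carol: $16683.23

Alice: $1853.69, Bob: $5561.08, Carol: $16683.23


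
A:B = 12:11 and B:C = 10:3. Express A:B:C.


Match B: multiply A:B by 10 → 120:110
Multiply B:C by 11 → 110:33
Combined: 120:110:33
GCD = 1
= 120:110:33

120:110:33


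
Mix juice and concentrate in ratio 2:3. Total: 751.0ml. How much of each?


Total parts = 2 + 3 = 5
juice: 751.0 × 2/5 = 300.4ml
concentrate: 751.0 × 3/5 = 450.6ml
= 300.4ml and 450.6ml

300.4ml and 450.6ml


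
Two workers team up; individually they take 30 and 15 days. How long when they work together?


Rate of A = 1/30 per day
Rate of B = 1/15 per day
Combined rate = 1/30 + 1/15 = 45/450 = 0.1000 per day
Days = 1 / combined rate = 450/45
= 10.00 days

10.00 days


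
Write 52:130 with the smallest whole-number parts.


GCD(52, 130) = 26
52/26 : 130/26
= 2:5

2:5


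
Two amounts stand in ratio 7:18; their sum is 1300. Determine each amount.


Let A = 7k, B = 18k.
7k + 18k = 1300
25k = 1300 → k = 1300/25 = 52
A = 7×52 = 364, B = 18×52 = 936
= A = 364, B = 936

A = 364, B = 936


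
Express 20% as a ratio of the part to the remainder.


20% means 20 parts out of 100; remainder = 80
Part : remainder = 20:80
GCD = 20
= 1:4

1:4


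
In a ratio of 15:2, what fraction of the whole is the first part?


Total parts = 15 + 2 = 17
First part: 15/17 = 15/17
= 15/17

15/17


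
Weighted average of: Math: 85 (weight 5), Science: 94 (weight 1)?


Numerator = 85×5 + 94×1
= 425 + 94
= 519
Total weight = 6
Weighted avg = 519/6
= 86.50

86.50


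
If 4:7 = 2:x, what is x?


Cross multiply: 4 × x = 7 × 2
4x = 14
x = 14 / 4
= 3.50

3.50


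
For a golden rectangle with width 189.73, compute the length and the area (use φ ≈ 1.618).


φ = (1 + √5) / 2 ≈ 1.618
Length = width × φ = 189.73 × 1.618 = 306.98314
≈ 306.98
Area = width × length = 189.73 × 306.98314 = 58243.9111522 ≈ 58243.91
= Length: 306.98, Area: 58243.91

Length: 306.98, Area: 58243.91


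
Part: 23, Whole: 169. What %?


Percentage = (part / whole) × 100
= (23 / 169) × 100
≈ 13.61%

13.61%


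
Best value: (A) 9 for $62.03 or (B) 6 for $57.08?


Deal A: $62.03/9 = $6.8922/unit
Deal B: $57.08/6 = $9.5133/unit
A is cheaper per unit
= Deal A

Deal A


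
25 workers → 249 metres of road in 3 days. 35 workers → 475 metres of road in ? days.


Days ∝ work / workers, so d₂ = d₁ × (m₁/m₂) × (w₂/w₁)
Workers factor (inverse): 25/35 ≈ 0.7143
Work factor (direct): 475/249 ≈ 1.9076
d₂ = 3 × 25/35 × 475/249 = (3 × 25 × 475) / (35 × 249) = 35625/8715
≈ 4.09 days

4.09 days


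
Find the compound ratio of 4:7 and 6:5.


Compound ratio = (4×6) : (7×5)
= 24:35
GCD = 1
= 24:35

24:35


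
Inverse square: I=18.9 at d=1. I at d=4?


I₁d₁² = I₂d₂²
I₂ = I₁ × (d₁/d₂)²
= 18.9 × (1/4)²
= 18.9 × 1/16
= 18.9/16
≈ 1.1813

1.1813


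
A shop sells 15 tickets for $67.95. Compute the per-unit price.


Unit rate = total / quantity
= 67.95 / 15
= $4.53 per unit

$4.53 per unit


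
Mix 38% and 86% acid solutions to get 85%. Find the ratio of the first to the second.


Let x parts of 38% mix with y parts of 86%.
38x + 86y = 85(x + y)
38x + 86y = 85x + 85y
x(38 - 85) = y(85 - 86)
x/y = (86 - 85)/(85 - 38) = 1/47
Simplify: 1:47
= 1:47

1:47
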